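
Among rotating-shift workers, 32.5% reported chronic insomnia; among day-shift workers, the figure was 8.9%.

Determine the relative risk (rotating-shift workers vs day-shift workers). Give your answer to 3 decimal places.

RR = 0.3250 / 0.0890 = 3.652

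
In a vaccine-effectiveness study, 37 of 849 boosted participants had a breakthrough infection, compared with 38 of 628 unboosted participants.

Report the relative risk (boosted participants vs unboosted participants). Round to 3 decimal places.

0.720

risk, boosted participants = 37/849 = 0.04358
risk, unboosted participants = 38/628 = 0.06051
RR = 0.04358 / 0.06051 = 0.720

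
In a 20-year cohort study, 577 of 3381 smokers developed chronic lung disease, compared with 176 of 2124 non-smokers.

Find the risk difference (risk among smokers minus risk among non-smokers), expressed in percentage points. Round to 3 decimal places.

8.780

risk, smokers = 577/3381 = 0.1707
risk, non-smokers = 176/2124 = 0.0829
risk difference = 0.1707 − 0.0829 = 0.0878 → 8.780 percentage points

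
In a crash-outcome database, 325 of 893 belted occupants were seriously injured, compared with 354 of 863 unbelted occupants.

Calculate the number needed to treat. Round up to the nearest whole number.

NNT: 22

risk, belted occupants = 325/893 = 0.363942
risk, unbelted occupants = 354/863 = 0.410197
absolute risk difference = 0.046255
1 / 0.046255 = 21.619 → round up → 22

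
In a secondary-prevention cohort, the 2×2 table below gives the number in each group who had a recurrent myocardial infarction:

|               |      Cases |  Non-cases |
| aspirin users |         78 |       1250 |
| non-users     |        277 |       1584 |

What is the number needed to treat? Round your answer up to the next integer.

NNT: 12

risk, aspirin users = 78/1328 = 0.058735
risk, non-users = 277/1861 = 0.148845
absolute risk difference = 0.090110
1 / 0.090110 = 11.098 → round up → 12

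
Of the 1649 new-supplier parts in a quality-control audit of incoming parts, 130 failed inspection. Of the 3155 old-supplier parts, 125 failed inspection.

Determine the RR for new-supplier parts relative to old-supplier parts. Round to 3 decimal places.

1.990

risk, new-supplier parts = 130/1649 = 0.07884
risk, old-supplier parts = 125/3155 = 0.03962
RR = 0.07884 / 0.03962 = 1.990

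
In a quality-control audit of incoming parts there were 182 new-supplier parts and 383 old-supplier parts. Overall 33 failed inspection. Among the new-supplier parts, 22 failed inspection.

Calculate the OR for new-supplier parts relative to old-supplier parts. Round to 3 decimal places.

new-supplier parts without the outcome: 182 − 22 = 160
old-supplier parts with the outcome: 33 − 22 = 11
old-supplier parts without the outcome: 383 − 11 = 372
odds, new-supplier parts = 22/160 = 0.13750
odds, old-supplier parts = 11/372 = 0.02957
OR = 0.13750 / 0.02957 = 4.650

4.650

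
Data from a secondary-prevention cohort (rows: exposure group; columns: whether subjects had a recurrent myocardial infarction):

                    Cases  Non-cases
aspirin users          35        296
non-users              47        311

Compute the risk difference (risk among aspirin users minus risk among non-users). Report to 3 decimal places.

RD = -0.026

risk, aspirin users = 35/331 = 0.1057
risk, non-users = 47/358 = 0.1313
risk difference = 0.1057 − 0.1313 = -0.026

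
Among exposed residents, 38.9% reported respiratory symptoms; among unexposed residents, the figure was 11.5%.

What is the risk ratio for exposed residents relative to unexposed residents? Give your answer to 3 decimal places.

RR = 0.3890 / 0.1150 = 3.383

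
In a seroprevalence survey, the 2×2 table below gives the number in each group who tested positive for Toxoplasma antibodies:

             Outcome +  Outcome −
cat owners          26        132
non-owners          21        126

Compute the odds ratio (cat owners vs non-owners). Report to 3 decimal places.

OR: 1.182

odds, cat owners = 26/132 = 0.1970
odds, non-owners = 21/126 = 0.1667
OR = 0.1970 / 0.1667 = 1.182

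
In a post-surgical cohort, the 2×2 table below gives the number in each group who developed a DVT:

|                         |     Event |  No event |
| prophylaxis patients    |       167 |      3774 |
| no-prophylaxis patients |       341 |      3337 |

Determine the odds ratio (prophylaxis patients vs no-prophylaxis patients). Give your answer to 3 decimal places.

OR = (167 × 3337) / (3774 × 341) = 557279/1286934 ≈ 0.433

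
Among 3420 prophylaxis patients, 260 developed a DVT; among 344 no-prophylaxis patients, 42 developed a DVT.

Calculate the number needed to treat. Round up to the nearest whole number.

risk, prophylaxis patients = 260/3420 = 0.076023
risk, no-prophylaxis patients = 42/344 = 0.122093
absolute risk difference = 0.046070
1 / 0.046070 = 21.706 → round up → 22

NNT ≈ 22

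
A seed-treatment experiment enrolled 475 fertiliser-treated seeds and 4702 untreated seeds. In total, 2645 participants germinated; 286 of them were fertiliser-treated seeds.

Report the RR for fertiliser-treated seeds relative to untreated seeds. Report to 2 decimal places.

fertiliser-treated seeds without the outcome: 475 − 286 = 189
untreated seeds with the outcome: 2645 − 286 = 2359
untreated seeds without the outcome: 4702 − 2359 = 2343
risk, fertiliser-treated seeds = 286/475 = 0.6021
risk, untreated seeds = 2359/4702 = 0.5017
RR = 0.6021 / 0.5017 = 1.20

RR ≈ 1.20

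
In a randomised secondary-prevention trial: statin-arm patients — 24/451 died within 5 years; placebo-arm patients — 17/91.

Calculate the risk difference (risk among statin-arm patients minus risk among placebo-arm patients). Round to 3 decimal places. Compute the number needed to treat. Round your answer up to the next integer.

RD = -0.134; NNT = 8

risk, statin-arm patients = 24/451 = 0.0532
risk, placebo-arm patients = 17/91 = 0.1868
risk difference = 0.0532 − 0.1868 = -0.134
absolute risk difference = 0.133598
1 / 0.133598 = 7.485 → round up → 8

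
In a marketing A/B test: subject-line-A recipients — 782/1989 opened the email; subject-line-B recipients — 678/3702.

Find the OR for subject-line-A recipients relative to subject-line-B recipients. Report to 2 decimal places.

OR = (782 × 3024) / (1207 × 678) = 2364768/818346 ≈ 2.89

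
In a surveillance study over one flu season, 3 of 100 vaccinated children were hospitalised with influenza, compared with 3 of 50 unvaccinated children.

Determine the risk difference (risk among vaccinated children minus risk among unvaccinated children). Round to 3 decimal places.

risk, vaccinated children = 3/100 = 0.03000
risk, unvaccinated children = 3/50 = 0.06000
risk difference = 0.03000 − 0.06000 = -0.030

RD = -0.030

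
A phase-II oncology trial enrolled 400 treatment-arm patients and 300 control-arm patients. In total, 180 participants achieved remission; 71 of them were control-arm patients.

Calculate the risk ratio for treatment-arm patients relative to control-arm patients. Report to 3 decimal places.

RR: 1.151

treatment-arm patients with the outcome: 180 − 71 = 109
treatment-arm patients without the outcome: 400 − 109 = 291
control-arm patients without the outcome: 300 − 71 = 229
risk, treatment-arm patients = 109/400 = 0.2725
risk, control-arm patients = 71/300 = 0.2367
RR = 0.2725 / 0.2367 = 1.151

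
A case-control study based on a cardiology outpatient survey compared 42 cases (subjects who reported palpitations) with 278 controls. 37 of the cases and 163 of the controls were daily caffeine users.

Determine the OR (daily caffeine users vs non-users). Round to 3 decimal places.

5.221

odds, daily caffeine users = 37/163 = 0.22699
odds, non-users = 5/115 = 0.04348
OR = 0.22699 / 0.04348 = 5.221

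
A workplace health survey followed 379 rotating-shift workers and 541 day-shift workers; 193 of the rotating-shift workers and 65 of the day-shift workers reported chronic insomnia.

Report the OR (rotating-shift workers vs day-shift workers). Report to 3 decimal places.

OR = (193 × 476) / (186 × 65) = 91868/12090 ≈ 7.599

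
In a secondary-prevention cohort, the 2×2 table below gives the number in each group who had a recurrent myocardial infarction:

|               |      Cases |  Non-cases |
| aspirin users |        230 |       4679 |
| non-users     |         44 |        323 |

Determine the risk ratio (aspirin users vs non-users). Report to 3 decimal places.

RR ≈ 0.391

risk, aspirin users = 230/4909 = 0.04685
risk, non-users = 44/367 = 0.11989
RR = 0.04685 / 0.11989 = 0.391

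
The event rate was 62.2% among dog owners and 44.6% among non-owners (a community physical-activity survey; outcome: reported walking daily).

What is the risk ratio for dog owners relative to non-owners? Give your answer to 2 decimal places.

RR = 0.6220 / 0.4460 = 1.39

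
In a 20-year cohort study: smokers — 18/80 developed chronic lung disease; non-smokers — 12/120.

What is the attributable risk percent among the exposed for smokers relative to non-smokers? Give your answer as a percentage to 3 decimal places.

AR% ≈ 55.556%

risk, smokers = 18/80 = 0.2250
risk, non-smokers = 12/120 = 0.1000
AR% = (0.2250 − 0.1000) / 0.2250 = 0.5556 → 55.556%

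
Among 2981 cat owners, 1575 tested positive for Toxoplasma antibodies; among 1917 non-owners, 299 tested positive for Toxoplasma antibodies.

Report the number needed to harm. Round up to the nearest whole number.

risk, cat owners = 1575/2981 = 0.528346
risk, non-owners = 299/1917 = 0.155973
absolute risk difference = 0.372373
1 / 0.372373 = 2.685 → round up → 3

3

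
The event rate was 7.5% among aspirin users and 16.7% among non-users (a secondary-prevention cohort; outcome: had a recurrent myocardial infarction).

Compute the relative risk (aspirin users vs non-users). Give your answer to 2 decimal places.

RR = 0.0750 / 0.1670 = 0.45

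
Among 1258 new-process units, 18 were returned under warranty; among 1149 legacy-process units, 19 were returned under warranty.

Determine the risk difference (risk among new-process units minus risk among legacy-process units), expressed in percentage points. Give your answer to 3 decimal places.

-0.223

risk, new-process units = 18/1258 = 0.01431
risk, legacy-process units = 19/1149 = 0.01654
risk difference = 0.01431 − 0.01654 = -0.00223 → -0.223 percentage points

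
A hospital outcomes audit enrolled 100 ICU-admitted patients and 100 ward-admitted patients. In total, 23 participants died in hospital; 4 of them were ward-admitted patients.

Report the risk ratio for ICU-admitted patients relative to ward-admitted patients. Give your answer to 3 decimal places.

ICU-admitted patients with the outcome: 23 − 4 = 19
ICU-admitted patients without the outcome: 100 − 19 = 81
ward-admitted patients without the outcome: 100 − 4 = 96
risk, ICU-admitted patients = 19/100 = 0.19000
risk, ward-admitted patients = 4/100 = 0.04000
RR = 0.19000 / 0.04000 = 4.750

4.750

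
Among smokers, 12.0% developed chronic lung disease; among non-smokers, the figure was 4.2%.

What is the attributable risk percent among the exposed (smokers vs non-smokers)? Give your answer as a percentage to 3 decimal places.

AR% = (0.12000 − 0.04200) / 0.12000 = 0.6500 → 65.000%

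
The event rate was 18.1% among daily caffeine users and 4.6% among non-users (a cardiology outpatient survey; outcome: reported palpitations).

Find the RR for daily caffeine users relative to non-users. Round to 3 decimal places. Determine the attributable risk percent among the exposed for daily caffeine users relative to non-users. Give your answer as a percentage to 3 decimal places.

RR = 0.18100 / 0.04600 = 3.935
AR% = (0.18100 − 0.04600) / 0.18100 = 0.7459 → 74.586%

RR = 3.935; AR% = 74.586%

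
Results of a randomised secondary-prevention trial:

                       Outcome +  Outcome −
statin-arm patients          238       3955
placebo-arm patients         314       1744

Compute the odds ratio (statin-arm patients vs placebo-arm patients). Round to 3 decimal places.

OR = (238 × 1744) / (3955 × 314) = 415072/1241870 ≈ 0.334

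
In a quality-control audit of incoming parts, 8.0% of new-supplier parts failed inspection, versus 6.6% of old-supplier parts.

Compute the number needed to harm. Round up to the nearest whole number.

NNH: 72

absolute risk difference = 0.014000
1 / 0.014000 = 71.429 → round up → 72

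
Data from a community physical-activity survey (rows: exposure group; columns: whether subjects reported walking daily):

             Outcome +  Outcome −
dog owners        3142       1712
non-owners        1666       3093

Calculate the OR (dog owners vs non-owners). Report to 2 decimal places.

odds, dog owners = 3142/1712 = 1.8353
odds, non-owners = 1666/3093 = 0.5386
OR = 1.8353 / 0.5386 = 3.41

3.41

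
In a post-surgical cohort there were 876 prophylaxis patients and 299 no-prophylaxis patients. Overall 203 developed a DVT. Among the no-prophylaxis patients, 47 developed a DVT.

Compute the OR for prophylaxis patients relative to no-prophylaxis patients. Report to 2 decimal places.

prophylaxis patients with the outcome: 203 − 47 = 156
prophylaxis patients without the outcome: 876 − 156 = 720
no-prophylaxis patients without the outcome: 299 − 47 = 252
OR = (156 × 252) / (720 × 47) = 39312/33840 ≈ 1.16

OR: 1.16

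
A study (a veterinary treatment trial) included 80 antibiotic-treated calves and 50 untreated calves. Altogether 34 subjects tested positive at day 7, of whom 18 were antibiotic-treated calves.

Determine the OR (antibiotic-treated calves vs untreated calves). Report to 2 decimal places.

OR ≈ 0.62

antibiotic-treated calves without the outcome: 80 − 18 = 62
untreated calves with the outcome: 34 − 18 = 16
untreated calves without the outcome: 50 − 16 = 34
OR = (18 × 34) / (62 × 16) = 612/992 ≈ 0.62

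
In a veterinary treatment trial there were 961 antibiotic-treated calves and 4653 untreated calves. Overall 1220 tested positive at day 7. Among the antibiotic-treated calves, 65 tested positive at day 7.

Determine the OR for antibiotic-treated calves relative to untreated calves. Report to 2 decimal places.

OR ≈ 0.22

antibiotic-treated calves without the outcome: 961 − 65 = 896
untreated calves with the outcome: 1220 − 65 = 1155
untreated calves without the outcome: 4653 − 1155 = 3498
odds, antibiotic-treated calves = 65/896 = 0.0725
odds, untreated calves = 1155/3498 = 0.3302
OR = 0.0725 / 0.3302 = 0.22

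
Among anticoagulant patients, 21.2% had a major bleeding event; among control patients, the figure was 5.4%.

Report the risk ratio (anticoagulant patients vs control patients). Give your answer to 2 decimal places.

RR = 0.2120 / 0.0540 = 3.93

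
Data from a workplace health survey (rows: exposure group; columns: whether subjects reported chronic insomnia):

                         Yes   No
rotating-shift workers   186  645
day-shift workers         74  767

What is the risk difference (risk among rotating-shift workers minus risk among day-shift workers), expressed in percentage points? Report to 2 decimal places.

risk, rotating-shift workers = 186/831 = 0.2238
risk, day-shift workers = 74/841 = 0.0880
risk difference = 0.2238 − 0.0880 = 0.1358 → 13.58 percentage points

RD ≈ 13.58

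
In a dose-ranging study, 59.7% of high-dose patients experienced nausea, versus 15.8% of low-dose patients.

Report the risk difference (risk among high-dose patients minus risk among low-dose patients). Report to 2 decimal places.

risk difference = 0.5970 − 0.1580 = 0.44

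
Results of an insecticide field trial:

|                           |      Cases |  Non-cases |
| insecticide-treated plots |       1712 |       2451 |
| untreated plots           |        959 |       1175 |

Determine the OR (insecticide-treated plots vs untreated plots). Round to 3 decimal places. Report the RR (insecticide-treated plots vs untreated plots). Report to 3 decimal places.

OR = 0.856; RR = 0.915

odds, insecticide-treated plots = 1712/2451 = 0.6985
odds, untreated plots = 959/1175 = 0.8162
OR = 0.6985 / 0.8162 = 0.856
risk, insecticide-treated plots = 1712/4163 = 0.4112
risk, untreated plots = 959/2134 = 0.4494
RR = 0.4112 / 0.4494 = 0.915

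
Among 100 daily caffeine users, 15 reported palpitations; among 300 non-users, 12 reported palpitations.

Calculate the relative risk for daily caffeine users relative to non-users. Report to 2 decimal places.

risk, daily caffeine users = 15/100 = 0.15000
risk, non-users = 12/300 = 0.04000
RR = 0.15000 / 0.04000 = 3.75

3.75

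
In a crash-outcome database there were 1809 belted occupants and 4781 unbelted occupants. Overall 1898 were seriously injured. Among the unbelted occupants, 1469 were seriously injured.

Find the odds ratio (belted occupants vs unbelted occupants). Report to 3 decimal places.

belted occupants with the outcome: 1898 − 1469 = 429
belted occupants without the outcome: 1809 − 429 = 1380
unbelted occupants without the outcome: 4781 − 1469 = 3312
OR = (429 × 3312) / (1380 × 1469) = 1420848/2027220 ≈ 0.701

0.701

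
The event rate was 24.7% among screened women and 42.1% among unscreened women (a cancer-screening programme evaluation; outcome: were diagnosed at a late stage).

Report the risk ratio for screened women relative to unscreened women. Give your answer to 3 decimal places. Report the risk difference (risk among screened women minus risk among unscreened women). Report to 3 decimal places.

RR = 0.2470 / 0.4210 = 0.587
risk difference = 0.2470 − 0.4210 = -0.174

RR = 0.587; RD = -0.174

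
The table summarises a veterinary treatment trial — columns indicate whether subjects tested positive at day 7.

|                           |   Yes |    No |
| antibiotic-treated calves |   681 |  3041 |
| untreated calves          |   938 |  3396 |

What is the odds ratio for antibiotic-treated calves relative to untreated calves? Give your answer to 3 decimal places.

0.811

odds, antibiotic-treated calves = 681/3041 = 0.2239
odds, untreated calves = 938/3396 = 0.2762
OR = 0.2239 / 0.2762 = 0.811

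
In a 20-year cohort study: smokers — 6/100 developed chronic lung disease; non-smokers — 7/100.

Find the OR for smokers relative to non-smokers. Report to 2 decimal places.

OR: 0.85

odds, smokers = 6/94 = 0.0638
odds, non-smokers = 7/93 = 0.0753
OR = 0.0638 / 0.0753 = 0.85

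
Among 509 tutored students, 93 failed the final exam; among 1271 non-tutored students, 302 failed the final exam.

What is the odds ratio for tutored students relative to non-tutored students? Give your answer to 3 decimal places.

OR = (93 × 969) / (416 × 302) = 90117/125632 ≈ 0.717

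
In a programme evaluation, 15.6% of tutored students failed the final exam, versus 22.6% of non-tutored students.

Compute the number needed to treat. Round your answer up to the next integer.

absolute risk difference = 0.070000
1 / 0.070000 = 14.286 → round up → 15

15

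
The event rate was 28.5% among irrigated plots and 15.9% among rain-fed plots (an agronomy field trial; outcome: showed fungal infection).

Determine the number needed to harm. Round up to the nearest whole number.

absolute risk difference = 0.126000
1 / 0.126000 = 7.937 → round up → 8

8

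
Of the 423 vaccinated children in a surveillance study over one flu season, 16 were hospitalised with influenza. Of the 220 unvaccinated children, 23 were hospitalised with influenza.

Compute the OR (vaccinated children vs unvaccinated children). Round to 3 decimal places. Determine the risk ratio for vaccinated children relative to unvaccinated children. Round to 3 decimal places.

odds, vaccinated children = 16/407 = 0.03931
odds, unvaccinated children = 23/197 = 0.11675
OR = 0.03931 / 0.11675 = 0.337
risk, vaccinated children = 16/423 = 0.03783
risk, unvaccinated children = 23/220 = 0.10455
RR = 0.03783 / 0.10455 = 0.362

OR = 0.337; RR = 0.362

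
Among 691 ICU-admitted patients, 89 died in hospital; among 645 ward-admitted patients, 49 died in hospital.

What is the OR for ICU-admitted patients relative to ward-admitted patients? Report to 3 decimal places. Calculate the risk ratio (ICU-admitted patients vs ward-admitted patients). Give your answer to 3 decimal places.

OR = (89 × 596) / (602 × 49) = 53044/29498 ≈ 1.798
risk, ICU-admitted patients = 89/691 = 0.1288
risk, ward-admitted patients = 49/645 = 0.0760
RR = 0.1288 / 0.0760 = 1.695

OR = 1.798; RR = 1.695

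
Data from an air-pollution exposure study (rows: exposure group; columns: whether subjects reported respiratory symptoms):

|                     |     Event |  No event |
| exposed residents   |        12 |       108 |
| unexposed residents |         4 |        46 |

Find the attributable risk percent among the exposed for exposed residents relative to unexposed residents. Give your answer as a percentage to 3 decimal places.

risk, exposed residents = 12/120 = 0.1000
risk, unexposed residents = 4/50 = 0.0800
AR% = (0.1000 − 0.0800) / 0.1000 = 0.2000 → 20.000%

20.000%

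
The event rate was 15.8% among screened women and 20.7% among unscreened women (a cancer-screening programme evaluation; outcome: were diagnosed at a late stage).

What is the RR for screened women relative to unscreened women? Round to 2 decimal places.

RR = 0.1580 / 0.2070 = 0.76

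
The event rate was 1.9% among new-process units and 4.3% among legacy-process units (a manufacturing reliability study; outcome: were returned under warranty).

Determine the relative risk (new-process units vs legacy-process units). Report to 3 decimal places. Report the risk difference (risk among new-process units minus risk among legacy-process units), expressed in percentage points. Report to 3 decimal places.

RR = 0.01900 / 0.04300 = 0.442
risk difference = 0.01900 − 0.04300 = -0.02400 → -2.400 percentage points

RR = 0.442; RD = -2.400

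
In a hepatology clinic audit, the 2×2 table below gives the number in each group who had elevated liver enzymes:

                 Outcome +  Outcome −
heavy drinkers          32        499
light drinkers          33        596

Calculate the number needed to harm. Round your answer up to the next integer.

129

risk, heavy drinkers = 32/531 = 0.060264
risk, light drinkers = 33/629 = 0.052464
absolute risk difference = 0.007799
1 / 0.007799 = 128.222 → round up → 129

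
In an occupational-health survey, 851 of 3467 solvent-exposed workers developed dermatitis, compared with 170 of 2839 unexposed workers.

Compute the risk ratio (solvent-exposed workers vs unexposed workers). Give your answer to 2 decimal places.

risk, solvent-exposed workers = 851/3467 = 0.2455
risk, unexposed workers = 170/2839 = 0.0599
RR = 0.2455 / 0.0599 = 4.10

4.10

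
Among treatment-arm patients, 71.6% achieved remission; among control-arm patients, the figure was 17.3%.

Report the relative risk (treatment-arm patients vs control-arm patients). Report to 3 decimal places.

RR = 0.7160 / 0.1730 = 4.139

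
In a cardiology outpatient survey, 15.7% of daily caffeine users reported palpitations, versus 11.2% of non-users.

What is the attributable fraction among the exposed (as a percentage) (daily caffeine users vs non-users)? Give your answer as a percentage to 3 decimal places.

AR% = (0.1570 − 0.1120) / 0.1570 = 0.2866 → 28.662%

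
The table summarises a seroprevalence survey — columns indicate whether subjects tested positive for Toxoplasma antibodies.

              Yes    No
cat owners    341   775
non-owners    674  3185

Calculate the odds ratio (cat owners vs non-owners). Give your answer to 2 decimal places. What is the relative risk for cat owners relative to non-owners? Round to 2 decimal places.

odds, cat owners = 341/775 = 0.4400
odds, non-owners = 674/3185 = 0.2116
OR = 0.4400 / 0.2116 = 2.08
risk, cat owners = 341/1116 = 0.3056
risk, non-owners = 674/3859 = 0.1747
RR = 0.3056 / 0.1747 = 1.75

OR = 2.08; RR = 1.75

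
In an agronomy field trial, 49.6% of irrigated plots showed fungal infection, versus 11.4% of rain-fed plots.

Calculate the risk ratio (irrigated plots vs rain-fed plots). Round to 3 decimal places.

RR = 0.4960 / 0.1140 = 4.351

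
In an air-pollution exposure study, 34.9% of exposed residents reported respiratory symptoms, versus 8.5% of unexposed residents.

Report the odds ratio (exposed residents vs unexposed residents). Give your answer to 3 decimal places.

odds, exposed residents = 0.3490/0.6510 = 0.5361
odds, unexposed residents = 0.0850/0.9150 = 0.0929
OR = 0.5361 / 0.0929 = 5.771

OR = 5.771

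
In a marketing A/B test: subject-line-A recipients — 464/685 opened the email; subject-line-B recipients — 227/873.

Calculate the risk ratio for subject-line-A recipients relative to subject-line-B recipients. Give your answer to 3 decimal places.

RR ≈ 2.605

risk, subject-line-A recipients = 464/685 = 0.6774
risk, subject-line-B recipients = 227/873 = 0.2600
RR = 0.6774 / 0.2600 = 2.605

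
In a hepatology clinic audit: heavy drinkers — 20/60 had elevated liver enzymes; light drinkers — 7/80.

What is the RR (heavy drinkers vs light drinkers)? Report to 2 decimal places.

risk, heavy drinkers = 20/60 = 0.3333
risk, light drinkers = 7/80 = 0.0875
RR = 0.3333 / 0.0875 = 3.81

RR = 3.81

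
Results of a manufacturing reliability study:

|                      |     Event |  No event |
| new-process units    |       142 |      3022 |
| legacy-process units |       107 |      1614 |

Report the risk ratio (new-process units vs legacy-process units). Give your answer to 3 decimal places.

RR ≈ 0.722

risk, new-process units = 142/3164 = 0.04488
risk, legacy-process units = 107/1721 = 0.06217
RR = 0.04488 / 0.06217 = 0.722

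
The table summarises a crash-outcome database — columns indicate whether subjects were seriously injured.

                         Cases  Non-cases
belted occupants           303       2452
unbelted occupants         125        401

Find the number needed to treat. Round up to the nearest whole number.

NNT = 8

risk, belted occupants = 303/2755 = 0.109982
risk, unbelted occupants = 125/526 = 0.237643
absolute risk difference = 0.127661
1 / 0.127661 = 7.833 → round up → 8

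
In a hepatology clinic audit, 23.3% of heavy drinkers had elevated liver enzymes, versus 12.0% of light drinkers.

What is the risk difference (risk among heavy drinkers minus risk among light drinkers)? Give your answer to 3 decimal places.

risk difference = 0.2330 − 0.1200 = 0.113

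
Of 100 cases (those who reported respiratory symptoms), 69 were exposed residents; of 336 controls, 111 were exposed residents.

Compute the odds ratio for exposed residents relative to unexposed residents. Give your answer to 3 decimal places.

OR = (69 × 225) / (111 × 31) = 15525/3441 ≈ 4.512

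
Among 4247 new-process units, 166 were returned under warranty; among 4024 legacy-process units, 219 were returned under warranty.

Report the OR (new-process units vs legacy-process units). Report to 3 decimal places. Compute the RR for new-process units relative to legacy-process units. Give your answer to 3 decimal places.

OR = 0.707; RR = 0.718

odds, new-process units = 166/4081 = 0.04068
odds, legacy-process units = 219/3805 = 0.05756
OR = 0.04068 / 0.05756 = 0.707
risk, new-process units = 166/4247 = 0.03909
risk, legacy-process units = 219/4024 = 0.05442
RR = 0.03909 / 0.05442 = 0.718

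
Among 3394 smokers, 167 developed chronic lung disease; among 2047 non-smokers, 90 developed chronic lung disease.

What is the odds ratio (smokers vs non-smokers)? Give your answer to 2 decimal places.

OR = (167 × 1957) / (3227 × 90) = 326819/290430 ≈ 1.13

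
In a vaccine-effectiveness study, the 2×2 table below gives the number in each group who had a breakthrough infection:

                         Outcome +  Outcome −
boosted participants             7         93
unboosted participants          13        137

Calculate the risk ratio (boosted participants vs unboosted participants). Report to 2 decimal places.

0.81

risk, boosted participants = 7/100 = 0.0700
risk, unboosted participants = 13/150 = 0.0867
RR = 0.0700 / 0.0867 = 0.81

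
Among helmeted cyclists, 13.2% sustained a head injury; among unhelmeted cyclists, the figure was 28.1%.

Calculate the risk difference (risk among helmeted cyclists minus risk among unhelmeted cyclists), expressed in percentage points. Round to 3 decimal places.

-14.900

risk difference = 0.1320 − 0.2810 = -0.1490 → -14.900 percentage points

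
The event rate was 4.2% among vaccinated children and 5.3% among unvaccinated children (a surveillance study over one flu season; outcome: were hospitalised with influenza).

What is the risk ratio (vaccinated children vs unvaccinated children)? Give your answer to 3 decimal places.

RR = 0.04200 / 0.05300 = 0.792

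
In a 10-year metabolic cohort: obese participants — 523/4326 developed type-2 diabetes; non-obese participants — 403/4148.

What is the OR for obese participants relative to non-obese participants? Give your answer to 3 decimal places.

OR: 1.278

odds, obese participants = 523/3803 = 0.1375
odds, non-obese participants = 403/3745 = 0.1076
OR = 0.1375 / 0.1076 = 1.278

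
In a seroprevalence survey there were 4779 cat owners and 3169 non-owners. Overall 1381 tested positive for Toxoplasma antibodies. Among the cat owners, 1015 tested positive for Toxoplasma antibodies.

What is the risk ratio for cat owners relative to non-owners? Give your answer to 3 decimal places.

1.839

cat owners without the outcome: 4779 − 1015 = 3764
non-owners with the outcome: 1381 − 1015 = 366
non-owners without the outcome: 3169 − 366 = 2803
risk, cat owners = 1015/4779 = 0.2124
risk, non-owners = 366/3169 = 0.1155
RR = 0.2124 / 0.1155 = 1.839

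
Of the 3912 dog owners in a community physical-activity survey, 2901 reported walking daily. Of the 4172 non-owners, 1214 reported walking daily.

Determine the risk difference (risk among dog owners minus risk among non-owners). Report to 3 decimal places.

risk, dog owners = 2901/3912 = 0.7416
risk, non-owners = 1214/4172 = 0.2910
risk difference = 0.7416 − 0.2910 = 0.451

RD ≈ 0.451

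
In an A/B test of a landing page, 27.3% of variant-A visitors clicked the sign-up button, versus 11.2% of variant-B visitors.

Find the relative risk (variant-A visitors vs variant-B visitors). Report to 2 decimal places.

RR = 0.2730 / 0.1120 = 2.44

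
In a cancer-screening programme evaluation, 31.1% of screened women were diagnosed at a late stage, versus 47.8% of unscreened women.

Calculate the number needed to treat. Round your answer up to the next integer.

NNT ≈ 6

absolute risk difference = 0.167000
1 / 0.167000 = 5.988 → round up → 6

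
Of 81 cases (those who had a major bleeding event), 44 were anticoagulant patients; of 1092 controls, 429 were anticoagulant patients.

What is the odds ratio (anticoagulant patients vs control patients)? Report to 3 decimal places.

OR = (44 × 663) / (429 × 37) = 29172/15873 ≈ 1.838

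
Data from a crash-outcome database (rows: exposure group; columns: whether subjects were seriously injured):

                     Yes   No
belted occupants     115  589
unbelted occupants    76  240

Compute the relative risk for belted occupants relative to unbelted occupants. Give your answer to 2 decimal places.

risk, belted occupants = 115/704 = 0.1634
risk, unbelted occupants = 76/316 = 0.2405
RR = 0.1634 / 0.2405 = 0.68

0.68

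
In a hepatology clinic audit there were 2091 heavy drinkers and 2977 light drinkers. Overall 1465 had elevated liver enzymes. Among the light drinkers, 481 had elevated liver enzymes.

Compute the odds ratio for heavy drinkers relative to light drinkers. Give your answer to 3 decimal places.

OR ≈ 4.613

heavy drinkers with the outcome: 1465 − 481 = 984
heavy drinkers without the outcome: 2091 − 984 = 1107
light drinkers without the outcome: 2977 − 481 = 2496
OR = (984 × 2496) / (1107 × 481) = 2456064/532467 ≈ 4.613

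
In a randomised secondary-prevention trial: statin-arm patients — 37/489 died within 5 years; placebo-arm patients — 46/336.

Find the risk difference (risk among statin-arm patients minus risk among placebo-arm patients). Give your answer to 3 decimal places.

RD: -0.061

risk, statin-arm patients = 37/489 = 0.0757
risk, placebo-arm patients = 46/336 = 0.1369
risk difference = 0.0757 − 0.1369 = -0.061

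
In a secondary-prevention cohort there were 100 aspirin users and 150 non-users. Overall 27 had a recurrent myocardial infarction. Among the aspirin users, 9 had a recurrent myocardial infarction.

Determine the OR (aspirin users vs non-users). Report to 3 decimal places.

OR ≈ 0.725

aspirin users without the outcome: 100 − 9 = 91
non-users with the outcome: 27 − 9 = 18
non-users without the outcome: 150 − 18 = 132
odds, aspirin users = 9/91 = 0.0989
odds, non-users = 18/132 = 0.1364
OR = 0.0989 / 0.1364 = 0.725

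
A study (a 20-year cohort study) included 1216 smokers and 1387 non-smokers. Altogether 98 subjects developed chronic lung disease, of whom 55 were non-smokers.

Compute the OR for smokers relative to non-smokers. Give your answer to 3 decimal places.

smokers with the outcome: 98 − 55 = 43
smokers without the outcome: 1216 − 43 = 1173
non-smokers without the outcome: 1387 − 55 = 1332
OR = (43 × 1332) / (1173 × 55) = 57276/64515 ≈ 0.888

0.888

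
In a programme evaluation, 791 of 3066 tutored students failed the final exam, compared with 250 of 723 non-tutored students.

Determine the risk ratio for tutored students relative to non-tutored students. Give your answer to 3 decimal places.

RR ≈ 0.746

risk, tutored students = 791/3066 = 0.2580
risk, non-tutored students = 250/723 = 0.3458
RR = 0.2580 / 0.3458 = 0.746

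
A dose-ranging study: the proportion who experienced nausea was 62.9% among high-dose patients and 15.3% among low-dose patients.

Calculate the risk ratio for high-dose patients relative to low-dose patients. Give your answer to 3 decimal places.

RR = 0.6290 / 0.1530 = 4.111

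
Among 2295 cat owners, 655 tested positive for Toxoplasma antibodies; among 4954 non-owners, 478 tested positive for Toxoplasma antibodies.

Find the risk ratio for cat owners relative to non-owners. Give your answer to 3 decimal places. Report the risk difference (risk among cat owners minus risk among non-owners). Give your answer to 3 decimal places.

risk, cat owners = 655/2295 = 0.2854
risk, non-owners = 478/4954 = 0.0965
RR = 0.2854 / 0.0965 = 2.958
risk difference = 0.2854 − 0.0965 = 0.189

RR = 2.958; RD = 0.189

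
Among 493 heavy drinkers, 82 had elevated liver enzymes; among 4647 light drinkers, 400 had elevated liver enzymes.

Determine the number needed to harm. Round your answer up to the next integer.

NNH: 13

risk, heavy drinkers = 82/493 = 0.166329
risk, light drinkers = 400/4647 = 0.086077
absolute risk difference = 0.080252
1 / 0.080252 = 12.461 → round up → 13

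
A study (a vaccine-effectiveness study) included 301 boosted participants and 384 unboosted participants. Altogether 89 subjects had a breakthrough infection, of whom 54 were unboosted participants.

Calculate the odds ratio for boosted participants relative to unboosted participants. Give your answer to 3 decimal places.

boosted participants with the outcome: 89 − 54 = 35
boosted participants without the outcome: 301 − 35 = 266
unboosted participants without the outcome: 384 − 54 = 330
odds, boosted participants = 35/266 = 0.1316
odds, unboosted participants = 54/330 = 0.1636
OR = 0.1316 / 0.1636 = 0.804

OR ≈ 0.804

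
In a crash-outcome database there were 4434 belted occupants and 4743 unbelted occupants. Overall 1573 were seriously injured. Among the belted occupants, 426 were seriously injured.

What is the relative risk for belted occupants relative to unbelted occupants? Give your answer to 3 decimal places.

belted occupants without the outcome: 4434 − 426 = 4008
unbelted occupants with the outcome: 1573 − 426 = 1147
unbelted occupants without the outcome: 4743 − 1147 = 3596
risk, belted occupants = 426/4434 = 0.0961
risk, unbelted occupants = 1147/4743 = 0.2418
RR = 0.0961 / 0.2418 = 0.397

0.397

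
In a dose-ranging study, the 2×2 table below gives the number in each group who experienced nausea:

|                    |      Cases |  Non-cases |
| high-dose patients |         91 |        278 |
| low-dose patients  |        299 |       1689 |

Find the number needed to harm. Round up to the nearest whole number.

risk, high-dose patients = 91/369 = 0.246612
risk, low-dose patients = 299/1988 = 0.150402
absolute risk difference = 0.096210
1 / 0.096210 = 10.394 → round up → 11

11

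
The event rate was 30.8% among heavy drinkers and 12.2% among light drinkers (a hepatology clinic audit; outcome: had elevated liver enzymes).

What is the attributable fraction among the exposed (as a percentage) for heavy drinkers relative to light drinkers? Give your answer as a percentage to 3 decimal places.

AR% = (0.3080 − 0.1220) / 0.3080 = 0.6039 → 60.390%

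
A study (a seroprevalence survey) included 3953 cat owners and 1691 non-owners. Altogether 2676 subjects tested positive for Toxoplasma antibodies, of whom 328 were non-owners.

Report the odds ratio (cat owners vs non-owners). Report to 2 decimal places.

6.08

cat owners with the outcome: 2676 − 328 = 2348
cat owners without the outcome: 3953 − 2348 = 1605
non-owners without the outcome: 1691 − 328 = 1363
OR = (2348 × 1363) / (1605 × 328) = 3200324/526440 ≈ 6.08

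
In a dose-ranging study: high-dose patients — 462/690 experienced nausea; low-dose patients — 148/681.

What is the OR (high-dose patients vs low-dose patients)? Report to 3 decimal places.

OR = (462 × 533) / (228 × 148) = 246246/33744 ≈ 7.297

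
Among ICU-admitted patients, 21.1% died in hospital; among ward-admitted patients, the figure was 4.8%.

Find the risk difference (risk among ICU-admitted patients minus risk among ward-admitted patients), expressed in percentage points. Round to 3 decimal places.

risk difference = 0.21100 − 0.04800 = 0.16300 → 16.300 percentage points

RD ≈ 16.300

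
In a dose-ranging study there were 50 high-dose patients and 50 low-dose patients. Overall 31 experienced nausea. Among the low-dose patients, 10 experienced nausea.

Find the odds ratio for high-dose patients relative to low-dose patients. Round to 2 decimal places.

high-dose patients with the outcome: 31 − 10 = 21
high-dose patients without the outcome: 50 − 21 = 29
low-dose patients without the outcome: 50 − 10 = 40
OR = (21 × 40) / (29 × 10) = 840/290 ≈ 2.90

OR ≈ 2.90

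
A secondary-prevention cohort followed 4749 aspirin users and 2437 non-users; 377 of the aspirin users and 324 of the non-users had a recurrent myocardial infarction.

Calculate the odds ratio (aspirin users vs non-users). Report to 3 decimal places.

odds, aspirin users = 377/4372 = 0.0862
odds, non-users = 324/2113 = 0.1533
OR = 0.0862 / 0.1533 = 0.562

0.562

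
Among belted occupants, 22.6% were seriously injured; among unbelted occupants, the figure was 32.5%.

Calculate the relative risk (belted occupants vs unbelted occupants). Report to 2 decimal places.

RR = 0.2260 / 0.3250 = 0.70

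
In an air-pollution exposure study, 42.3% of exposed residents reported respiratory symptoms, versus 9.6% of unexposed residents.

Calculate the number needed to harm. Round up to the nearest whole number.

absolute risk difference = 0.327000
1 / 0.327000 = 3.058 → round up → 4

NNH ≈ 4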